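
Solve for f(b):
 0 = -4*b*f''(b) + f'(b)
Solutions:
 f(b) = C1 + C2*b^(5/4)


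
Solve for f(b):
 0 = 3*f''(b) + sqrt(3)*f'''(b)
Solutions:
 f(b) = C1 + C2*b + C3*exp(-sqrt(3)*b)


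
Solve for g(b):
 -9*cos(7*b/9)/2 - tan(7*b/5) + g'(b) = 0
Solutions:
 g(b) = C1 - 5*log(cos(7*b/5))/7 + 81*sin(7*b/9)/14


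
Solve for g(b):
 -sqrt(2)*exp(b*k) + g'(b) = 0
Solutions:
 g(b) = C1 + sqrt(2)*exp(b*k)/k


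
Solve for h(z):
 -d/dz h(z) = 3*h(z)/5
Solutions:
 h(z) = C1*exp(-3*z/5)


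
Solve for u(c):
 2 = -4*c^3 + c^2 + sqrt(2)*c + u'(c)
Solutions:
 u(c) = C1 + c^4 - c^3/3 - sqrt(2)*c^2/2 + 2*c


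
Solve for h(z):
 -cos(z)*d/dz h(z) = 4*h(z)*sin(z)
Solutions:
 h(z) = C1*cos(z)^4


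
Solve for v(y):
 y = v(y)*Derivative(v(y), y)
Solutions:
 v(y) = -sqrt(C1 + y^2)
 v(y) = sqrt(C1 + y^2)


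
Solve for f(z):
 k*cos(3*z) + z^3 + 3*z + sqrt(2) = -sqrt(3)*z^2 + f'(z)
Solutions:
 f(z) = C1 + k*sin(3*z)/3 + z^4/4 + sqrt(3)*z^3/3 + 3*z^2/2 + sqrt(2)*z


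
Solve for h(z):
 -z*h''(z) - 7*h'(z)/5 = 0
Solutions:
 h(z) = C1 + C2/z^(2/5)


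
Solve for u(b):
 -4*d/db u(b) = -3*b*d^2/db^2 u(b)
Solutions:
 u(b) = C1 + C2*b^(7/3)


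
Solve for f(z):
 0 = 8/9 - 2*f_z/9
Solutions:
 f(z) = C1 + 4*z


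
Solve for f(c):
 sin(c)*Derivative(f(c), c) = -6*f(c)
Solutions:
 f(c) = C1*(cos(c)^3 + 3*cos(c)^2 + 3*cos(c) + 1)/(cos(c)^3 - 3*cos(c)^2 + 3*cos(c) - 1)


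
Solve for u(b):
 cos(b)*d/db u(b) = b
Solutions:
 u(b) = C1 + Integral(b/cos(b), b)


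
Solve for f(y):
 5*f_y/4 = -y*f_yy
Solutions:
 f(y) = C1 + C2/y^(1/4)


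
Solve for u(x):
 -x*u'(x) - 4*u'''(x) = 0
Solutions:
 u(x) = C1 + Integral(C2*airyai(-2^(1/3)*x/2) + C3*airybi(-2^(1/3)*x/2), x)


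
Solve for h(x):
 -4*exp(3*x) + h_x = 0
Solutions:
 h(x) = C1 + 4*exp(3*x)/3


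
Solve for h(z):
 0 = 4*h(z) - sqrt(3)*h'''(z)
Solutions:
 h(z) = C3*exp(2^(2/3)*3^(5/6)*z/3) + (C1*sin(2^(2/3)*3^(1/3)*z/2) + C2*cos(2^(2/3)*3^(1/3)*z/2))*exp(-2^(2/3)*3^(5/6)*z/6)


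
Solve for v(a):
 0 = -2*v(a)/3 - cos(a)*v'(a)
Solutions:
 v(a) = C1*(sin(a) - 1)^(1/3)/(sin(a) + 1)^(1/3)


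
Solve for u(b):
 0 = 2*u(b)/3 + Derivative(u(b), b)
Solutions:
 u(b) = C1*exp(-2*b/3)


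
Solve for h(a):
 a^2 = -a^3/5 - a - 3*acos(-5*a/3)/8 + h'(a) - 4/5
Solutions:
 h(a) = C1 + a^4/20 + a^3/3 + a^2/2 + 3*a*acos(-5*a/3)/8 + 4*a/5 + 3*sqrt(9 - 25*a^2)/40


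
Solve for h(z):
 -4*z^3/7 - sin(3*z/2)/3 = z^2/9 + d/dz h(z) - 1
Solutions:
 h(z) = C1 - z^4/7 - z^3/27 + z + 2*cos(3*z/2)/9


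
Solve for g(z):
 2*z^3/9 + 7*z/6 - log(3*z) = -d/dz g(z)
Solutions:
 g(z) = C1 - z^4/18 - 7*z^2/12 + z*log(z) - z + z*log(3)


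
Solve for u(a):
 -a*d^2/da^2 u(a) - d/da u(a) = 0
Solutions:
 u(a) = C1 + C2*log(a)


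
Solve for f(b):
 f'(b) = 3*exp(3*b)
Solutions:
 f(b) = C1 + exp(3*b)


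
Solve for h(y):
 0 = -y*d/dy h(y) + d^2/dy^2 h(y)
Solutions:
 h(y) = C1 + C2*erfi(sqrt(2)*y/2)


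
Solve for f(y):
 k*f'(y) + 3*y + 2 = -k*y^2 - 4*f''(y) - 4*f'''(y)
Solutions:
 f(y) = C1 + C2*exp(y*(sqrt(1 - k) - 1)/2) + C3*exp(-y*(sqrt(1 - k) + 1)/2) - y^3/3 + 5*y^2/(2*k) + 6*y/k - 20*y/k^2


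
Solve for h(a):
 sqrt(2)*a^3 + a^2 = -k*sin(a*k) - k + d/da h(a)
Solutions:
 h(a) = C1 + sqrt(2)*a^4/4 + a^3/3 + a*k - cos(a*k)


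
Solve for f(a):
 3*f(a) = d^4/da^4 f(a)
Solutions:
 f(a) = C1*exp(-3^(1/4)*a) + C2*exp(3^(1/4)*a) + C3*sin(3^(1/4)*a) + C4*cos(3^(1/4)*a)


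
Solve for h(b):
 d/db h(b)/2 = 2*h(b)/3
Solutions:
 h(b) = C1*exp(4*b/3)


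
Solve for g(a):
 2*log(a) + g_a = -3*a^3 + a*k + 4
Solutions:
 g(a) = C1 - 3*a^4/4 + a^2*k/2 - 2*a*log(a) + 6*a


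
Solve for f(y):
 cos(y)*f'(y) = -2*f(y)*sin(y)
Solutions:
 f(y) = C1*cos(y)^2


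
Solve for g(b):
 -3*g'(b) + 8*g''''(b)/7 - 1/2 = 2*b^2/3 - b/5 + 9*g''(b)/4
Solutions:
 g(b) = C1 + C2*exp(-42^(1/3)*b*(42^(1/3)/(sqrt(214) + 16)^(1/3) + (sqrt(214) + 16)^(1/3))/16)*sin(14^(1/3)*3^(1/6)*b*(-3^(2/3)*(sqrt(214) + 16)^(1/3) + 3*14^(1/3)/(sqrt(214) + 16)^(1/3))/16) + C3*exp(-42^(1/3)*b*(42^(1/3)/(sqrt(214) + 16)^(1/3) + (sqrt(214) + 16)^(1/3))/16)*cos(14^(1/3)*3^(1/6)*b*(-3^(2/3)*(sqrt(214) + 16)^(1/3) + 3*14^(1/3)/(sqrt(214) + 16)^(1/3))/16) + C4*exp(42^(1/3)*b*(42^(1/3)/(sqrt(214) + 16)^(1/3) + (sqrt(214) + 16)^(1/3))/8) - 2*b^3/27 + b^2/5 - 7*b/15


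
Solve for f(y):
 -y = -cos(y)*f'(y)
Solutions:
 f(y) = C1 + Integral(y/cos(y), y)


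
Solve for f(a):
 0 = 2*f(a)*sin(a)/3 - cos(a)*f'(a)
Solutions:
 f(a) = C1/cos(a)^(2/3)


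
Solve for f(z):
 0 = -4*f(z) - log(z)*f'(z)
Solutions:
 f(z) = C1*exp(-4*li(z))


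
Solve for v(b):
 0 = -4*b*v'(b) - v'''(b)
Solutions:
 v(b) = C1 + Integral(C2*airyai(-2^(2/3)*b) + C3*airybi(-2^(2/3)*b), b)


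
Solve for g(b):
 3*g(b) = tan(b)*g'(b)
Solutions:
 g(b) = C1*sin(b)^3


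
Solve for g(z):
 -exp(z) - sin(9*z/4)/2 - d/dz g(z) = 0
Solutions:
 g(z) = C1 - exp(z) + 2*cos(9*z/4)/9


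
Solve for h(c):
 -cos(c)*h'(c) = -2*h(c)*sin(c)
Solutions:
 h(c) = C1/cos(c)^2


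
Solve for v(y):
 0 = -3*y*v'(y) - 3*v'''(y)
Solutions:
 v(y) = C1 + Integral(C2*airyai(-y) + C3*airybi(-y), y)


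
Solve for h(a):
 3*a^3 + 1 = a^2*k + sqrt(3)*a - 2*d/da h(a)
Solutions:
 h(a) = C1 - 3*a^4/8 + a^3*k/6 + sqrt(3)*a^2/4 - a/2


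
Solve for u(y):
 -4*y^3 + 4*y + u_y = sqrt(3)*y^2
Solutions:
 u(y) = C1 + y^4 + sqrt(3)*y^3/3 - 2*y^2


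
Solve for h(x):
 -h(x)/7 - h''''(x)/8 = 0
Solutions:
 h(x) = (C1*sin(2^(1/4)*7^(3/4)*x/7) + C2*cos(2^(1/4)*7^(3/4)*x/7))*exp(-2^(1/4)*7^(3/4)*x/7) + (C3*sin(2^(1/4)*7^(3/4)*x/7) + C4*cos(2^(1/4)*7^(3/4)*x/7))*exp(2^(1/4)*7^(3/4)*x/7)


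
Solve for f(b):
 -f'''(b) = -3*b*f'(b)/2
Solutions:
 f(b) = C1 + Integral(C2*airyai(2^(2/3)*3^(1/3)*b/2) + C3*airybi(2^(2/3)*3^(1/3)*b/2), b)


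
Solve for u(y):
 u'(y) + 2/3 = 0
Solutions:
 u(y) = C1 - 2*y/3


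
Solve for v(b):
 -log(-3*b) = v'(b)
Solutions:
 v(b) = C1 - b*log(-b) + b*(1 - log(3))


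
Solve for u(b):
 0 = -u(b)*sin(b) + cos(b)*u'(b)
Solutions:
 u(b) = C1/cos(b)


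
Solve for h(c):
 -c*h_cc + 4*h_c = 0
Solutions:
 h(c) = C1 + C2*c^5


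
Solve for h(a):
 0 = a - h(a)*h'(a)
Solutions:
 h(a) = -sqrt(C1 + a^2)
 h(a) = sqrt(C1 + a^2)


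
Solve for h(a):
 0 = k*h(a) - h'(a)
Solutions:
 h(a) = C1*exp(a*k)


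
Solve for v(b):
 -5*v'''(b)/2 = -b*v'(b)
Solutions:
 v(b) = C1 + Integral(C2*airyai(2^(1/3)*5^(2/3)*b/5) + C3*airybi(2^(1/3)*5^(2/3)*b/5), b)


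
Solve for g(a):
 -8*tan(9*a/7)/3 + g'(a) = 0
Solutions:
 g(a) = C1 - 56*log(cos(9*a/7))/27


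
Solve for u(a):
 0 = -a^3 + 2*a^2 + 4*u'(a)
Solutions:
 u(a) = C1 + a^4/16 - a^3/6


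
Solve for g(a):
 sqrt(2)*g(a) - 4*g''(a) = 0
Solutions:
 g(a) = C1*exp(-2^(1/4)*a/2) + C2*exp(2^(1/4)*a/2)


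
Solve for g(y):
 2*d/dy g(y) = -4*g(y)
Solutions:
 g(y) = C1*exp(-2*y)


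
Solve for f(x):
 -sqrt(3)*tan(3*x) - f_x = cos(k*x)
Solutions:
 f(x) = C1 - Piecewise((sin(k*x)/k, Ne(k, 0)), (x, True)) + sqrt(3)*log(cos(3*x))/3


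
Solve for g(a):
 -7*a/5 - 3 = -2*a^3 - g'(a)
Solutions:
 g(a) = C1 - a^4/2 + 7*a^2/10 + 3*a


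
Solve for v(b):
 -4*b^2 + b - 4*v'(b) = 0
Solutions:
 v(b) = C1 - b^3/3 + b^2/8


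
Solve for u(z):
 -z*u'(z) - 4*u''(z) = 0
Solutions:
 u(z) = C1 + C2*erf(sqrt(2)*z/4)


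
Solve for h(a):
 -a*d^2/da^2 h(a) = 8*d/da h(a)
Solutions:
 h(a) = C1 + C2/a^7


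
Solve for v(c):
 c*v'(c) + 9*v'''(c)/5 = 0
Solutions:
 v(c) = C1 + Integral(C2*airyai(-15^(1/3)*c/3) + C3*airybi(-15^(1/3)*c/3), c)


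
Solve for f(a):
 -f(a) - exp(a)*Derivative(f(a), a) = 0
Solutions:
 f(a) = C1*exp(exp(-a))


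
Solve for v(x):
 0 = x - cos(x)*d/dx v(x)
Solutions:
 v(x) = C1 + Integral(x/cos(x), x)


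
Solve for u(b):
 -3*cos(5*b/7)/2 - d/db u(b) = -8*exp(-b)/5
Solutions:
 u(b) = C1 - 21*sin(5*b/7)/10 - 8*exp(-b)/5


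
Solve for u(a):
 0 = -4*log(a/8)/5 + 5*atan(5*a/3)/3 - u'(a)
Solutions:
 u(a) = C1 - 4*a*log(a)/5 + 5*a*atan(5*a/3)/3 + 4*a/5 + 12*a*log(2)/5 - log(25*a^2 + 9)/2


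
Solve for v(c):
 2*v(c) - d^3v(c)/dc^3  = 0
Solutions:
 v(c) = C3*exp(2^(1/3)*c) + (C1*sin(2^(1/3)*sqrt(3)*c/2) + C2*cos(2^(1/3)*sqrt(3)*c/2))*exp(-2^(1/3)*c/2)


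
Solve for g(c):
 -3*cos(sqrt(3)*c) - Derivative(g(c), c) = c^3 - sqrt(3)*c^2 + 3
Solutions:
 g(c) = C1 - c^4/4 + sqrt(3)*c^3/3 - 3*c - sqrt(3)*sin(sqrt(3)*c)


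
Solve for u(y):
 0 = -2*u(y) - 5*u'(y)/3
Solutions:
 u(y) = C1*exp(-6*y/5)


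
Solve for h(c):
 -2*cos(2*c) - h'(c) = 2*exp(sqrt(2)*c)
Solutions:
 h(c) = C1 - sqrt(2)*exp(sqrt(2)*c) - sin(2*c)


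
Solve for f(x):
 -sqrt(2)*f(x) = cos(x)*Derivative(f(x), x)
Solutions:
 f(x) = C1*(sin(x) - 1)^(sqrt(2)/2)/(sin(x) + 1)^(sqrt(2)/2)


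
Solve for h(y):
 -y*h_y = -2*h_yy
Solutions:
 h(y) = C1 + C2*erfi(y/2)


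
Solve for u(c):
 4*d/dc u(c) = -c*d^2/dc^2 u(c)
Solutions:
 u(c) = C1 + C2/c^3


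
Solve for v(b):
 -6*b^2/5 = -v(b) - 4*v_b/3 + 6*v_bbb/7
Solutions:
 v(b) = C1*exp(-42^(1/3)*b*(4*42^(1/3)/(sqrt(3873) + 81)^(1/3) + (sqrt(3873) + 81)^(1/3))/36)*sin(14^(1/3)*3^(1/6)*b*(-3^(2/3)*(sqrt(3873) + 81)^(1/3) + 12*14^(1/3)/(sqrt(3873) + 81)^(1/3))/36) + C2*exp(-42^(1/3)*b*(4*42^(1/3)/(sqrt(3873) + 81)^(1/3) + (sqrt(3873) + 81)^(1/3))/36)*cos(14^(1/3)*3^(1/6)*b*(-3^(2/3)*(sqrt(3873) + 81)^(1/3) + 12*14^(1/3)/(sqrt(3873) + 81)^(1/3))/36) + C3*exp(42^(1/3)*b*(4*42^(1/3)/(sqrt(3873) + 81)^(1/3) + (sqrt(3873) + 81)^(1/3))/18) + 6*b^2/5 - 16*b/5 + 64/15


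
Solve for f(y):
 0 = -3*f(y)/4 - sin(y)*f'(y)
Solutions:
 f(y) = C1*(cos(y) + 1)^(3/8)/(cos(y) - 1)^(3/8)


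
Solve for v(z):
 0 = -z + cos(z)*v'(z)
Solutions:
 v(z) = C1 + Integral(z/cos(z), z)


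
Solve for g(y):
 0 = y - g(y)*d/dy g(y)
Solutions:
 g(y) = -sqrt(C1 + y^2)
 g(y) = sqrt(C1 + y^2)


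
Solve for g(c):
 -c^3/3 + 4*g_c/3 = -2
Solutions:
 g(c) = C1 + c^4/16 - 3*c/2


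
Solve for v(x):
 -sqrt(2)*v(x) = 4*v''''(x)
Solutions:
 v(x) = (C1*sin(2^(1/8)*x/2) + C2*cos(2^(1/8)*x/2))*exp(-2^(1/8)*x/2) + (C3*sin(2^(1/8)*x/2) + C4*cos(2^(1/8)*x/2))*exp(2^(1/8)*x/2)


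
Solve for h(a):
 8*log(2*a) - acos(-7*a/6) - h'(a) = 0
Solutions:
 h(a) = C1 + 8*a*log(a) - a*acos(-7*a/6) - 8*a + 8*a*log(2) - sqrt(36 - 49*a^2)/7


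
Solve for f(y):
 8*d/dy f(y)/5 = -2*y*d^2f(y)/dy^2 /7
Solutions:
 f(y) = C1 + C2/y^(23/5)


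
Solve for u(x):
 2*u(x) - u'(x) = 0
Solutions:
 u(x) = C1*exp(2*x)


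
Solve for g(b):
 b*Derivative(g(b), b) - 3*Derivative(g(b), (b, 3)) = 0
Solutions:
 g(b) = C1 + Integral(C2*airyai(3^(2/3)*b/3) + C3*airybi(3^(2/3)*b/3), b)


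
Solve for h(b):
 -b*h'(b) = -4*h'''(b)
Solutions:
 h(b) = C1 + Integral(C2*airyai(2^(1/3)*b/2) + C3*airybi(2^(1/3)*b/2), b)


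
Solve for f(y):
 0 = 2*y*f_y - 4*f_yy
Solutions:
 f(y) = C1 + C2*erfi(y/2)


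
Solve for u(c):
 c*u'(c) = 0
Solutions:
 u(c) = C1


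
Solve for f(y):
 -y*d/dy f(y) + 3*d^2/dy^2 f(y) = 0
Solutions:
 f(y) = C1 + C2*erfi(sqrt(6)*y/6)


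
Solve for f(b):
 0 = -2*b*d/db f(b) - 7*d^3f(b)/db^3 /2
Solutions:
 f(b) = C1 + Integral(C2*airyai(-14^(2/3)*b/7) + C3*airybi(-14^(2/3)*b/7), b)


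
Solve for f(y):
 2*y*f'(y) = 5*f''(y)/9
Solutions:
 f(y) = C1 + C2*erfi(3*sqrt(5)*y/5)


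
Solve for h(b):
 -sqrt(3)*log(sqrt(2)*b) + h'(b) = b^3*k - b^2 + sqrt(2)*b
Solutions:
 h(b) = C1 + b^4*k/4 - b^3/3 + sqrt(2)*b^2/2 + sqrt(3)*b*log(b) - sqrt(3)*b + sqrt(3)*b*log(2)/2


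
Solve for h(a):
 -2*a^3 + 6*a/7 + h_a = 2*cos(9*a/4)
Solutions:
 h(a) = C1 + a^4/2 - 3*a^2/7 + 8*sin(9*a/4)/9


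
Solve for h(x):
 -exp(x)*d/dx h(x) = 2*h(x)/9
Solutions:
 h(x) = C1*exp(2*exp(-x)/9)


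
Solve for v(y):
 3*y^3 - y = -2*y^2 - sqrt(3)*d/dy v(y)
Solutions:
 v(y) = C1 - sqrt(3)*y^4/4 - 2*sqrt(3)*y^3/9 + sqrt(3)*y^2/6


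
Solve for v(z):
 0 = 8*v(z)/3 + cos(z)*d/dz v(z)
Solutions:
 v(z) = C1*(sin(z) - 1)^(4/3)/(sin(z) + 1)^(4/3)


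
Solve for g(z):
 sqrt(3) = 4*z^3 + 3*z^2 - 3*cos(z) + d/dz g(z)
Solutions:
 g(z) = C1 - z^4 - z^3 + sqrt(3)*z + 3*sin(z)


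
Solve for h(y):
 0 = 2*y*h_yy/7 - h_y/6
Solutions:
 h(y) = C1 + C2*y^(19/12)


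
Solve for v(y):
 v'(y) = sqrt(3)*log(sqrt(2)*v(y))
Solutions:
 -2*sqrt(3)*Integral(1/(2*log(_y) + log(2)), (_y, v(y)))/3 = C1 - y


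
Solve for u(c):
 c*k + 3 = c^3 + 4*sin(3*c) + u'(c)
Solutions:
 u(c) = C1 - c^4/4 + c^2*k/2 + 3*c + 4*cos(3*c)/3


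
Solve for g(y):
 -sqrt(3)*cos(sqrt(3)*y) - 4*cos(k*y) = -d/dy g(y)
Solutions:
 g(y) = C1 + sin(sqrt(3)*y) + 4*sin(k*y)/k


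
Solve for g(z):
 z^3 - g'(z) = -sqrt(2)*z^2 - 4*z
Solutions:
 g(z) = C1 + z^4/4 + sqrt(2)*z^3/3 + 2*z^2


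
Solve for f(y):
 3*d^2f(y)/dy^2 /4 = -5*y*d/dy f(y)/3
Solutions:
 f(y) = C1 + C2*erf(sqrt(10)*y/3)


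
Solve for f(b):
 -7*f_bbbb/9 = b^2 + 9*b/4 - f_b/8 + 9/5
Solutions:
 f(b) = C1 + C4*exp(21^(2/3)*b/14) + 8*b^3/3 + 9*b^2 + 72*b/5 + (C2*sin(3*3^(1/6)*7^(2/3)*b/28) + C3*cos(3*3^(1/6)*7^(2/3)*b/28))*exp(-21^(2/3)*b/28)


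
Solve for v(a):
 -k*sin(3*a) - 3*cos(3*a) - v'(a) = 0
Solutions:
 v(a) = C1 + k*cos(3*a)/3 - sin(3*a)


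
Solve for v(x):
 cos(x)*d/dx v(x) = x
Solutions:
 v(x) = C1 + Integral(x/cos(x), x)


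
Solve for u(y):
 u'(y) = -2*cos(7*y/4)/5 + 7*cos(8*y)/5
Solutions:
 u(y) = C1 - 8*sin(7*y/4)/35 + 7*sin(8*y)/40


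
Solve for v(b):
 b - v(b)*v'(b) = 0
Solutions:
 v(b) = -sqrt(C1 + b^2)
 v(b) = sqrt(C1 + b^2)


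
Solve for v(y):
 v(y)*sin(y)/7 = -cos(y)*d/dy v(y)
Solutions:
 v(y) = C1*cos(y)^(1/7)


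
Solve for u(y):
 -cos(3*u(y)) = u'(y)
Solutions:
 u(y) = -asin((C1 + exp(6*y))/(C1 - exp(6*y)))/3 + pi/3
 u(y) = asin((C1 + exp(6*y))/(C1 - exp(6*y)))/3


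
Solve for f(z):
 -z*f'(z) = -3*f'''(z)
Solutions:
 f(z) = C1 + Integral(C2*airyai(3^(2/3)*z/3) + C3*airybi(3^(2/3)*z/3), z)


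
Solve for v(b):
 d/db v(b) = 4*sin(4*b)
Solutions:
 v(b) = C1 - cos(4*b)


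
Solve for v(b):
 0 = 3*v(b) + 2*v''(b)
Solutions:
 v(b) = C1*sin(sqrt(6)*b/2) + C2*cos(sqrt(6)*b/2)


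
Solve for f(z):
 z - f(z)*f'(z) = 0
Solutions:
 f(z) = -sqrt(C1 + z^2)
 f(z) = sqrt(C1 + z^2)


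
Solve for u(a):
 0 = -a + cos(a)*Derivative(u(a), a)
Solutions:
 u(a) = C1 + Integral(a/cos(a), a)


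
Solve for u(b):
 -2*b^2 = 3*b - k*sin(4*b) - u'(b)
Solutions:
 u(b) = C1 + 2*b^3/3 + 3*b^2/2 + k*cos(4*b)/4


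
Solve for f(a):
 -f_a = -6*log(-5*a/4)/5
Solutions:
 f(a) = C1 + 6*a*log(-a)/5 + 6*a*(-2*log(2) - 1 + log(5))/5


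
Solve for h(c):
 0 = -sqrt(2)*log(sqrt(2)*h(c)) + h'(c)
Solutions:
 -sqrt(2)*Integral(1/(2*log(_y) + log(2)), (_y, h(c))) = C1 - c


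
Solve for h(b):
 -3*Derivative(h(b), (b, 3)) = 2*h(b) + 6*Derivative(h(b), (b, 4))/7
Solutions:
 h(b) = C1*exp(b*(-21 + sqrt(3)*sqrt(128*7^(2/3)/(sqrt(165809) + 441)^(1/3) + 8*7^(1/3)*(sqrt(165809) + 441)^(1/3) + 147))/24)*sin(sqrt(6)*b*sqrt(-147 + 64*7^(2/3)/(sqrt(165809) + 441)^(1/3) + 4*7^(1/3)*(sqrt(165809) + 441)^(1/3) + 1029*sqrt(3)/sqrt(128*7^(2/3)/(sqrt(165809) + 441)^(1/3) + 8*7^(1/3)*(sqrt(165809) + 441)^(1/3) + 147))/24) + C2*exp(b*(-21 + sqrt(3)*sqrt(128*7^(2/3)/(sqrt(165809) + 441)^(1/3) + 8*7^(1/3)*(sqrt(165809) + 441)^(1/3) + 147))/24)*cos(sqrt(6)*b*sqrt(-147 + 64*7^(2/3)/(sqrt(165809) + 441)^(1/3) + 4*7^(1/3)*(sqrt(165809) + 441)^(1/3) + 1029*sqrt(3)/sqrt(128*7^(2/3)/(sqrt(165809) + 441)^(1/3) + 8*7^(1/3)*(sqrt(165809) + 441)^(1/3) + 147))/24) + C3*exp(-b*(21 + sqrt(6)*sqrt(-4*7^(1/3)*(sqrt(165809) + 441)^(1/3) - 64*7^(2/3)/(sqrt(165809) + 441)^(1/3) + 1029*sqrt(3)/sqrt(128*7^(2/3)/(sqrt(165809) + 441)^(1/3) + 8*7^(1/3)*(sqrt(165809) + 441)^(1/3) + 147) + 147) + sqrt(3)*sqrt(128*7^(2/3)/(sqrt(165809) + 441)^(1/3) + 8*7^(1/3)*(sqrt(165809) + 441)^(1/3) + 147))/24) + C4*exp(b*(-sqrt(3)*sqrt(128*7^(2/3)/(sqrt(165809) + 441)^(1/3) + 8*7^(1/3)*(sqrt(165809) + 441)^(1/3) + 147) - 21 + sqrt(6)*sqrt(-4*7^(1/3)*(sqrt(165809) + 441)^(1/3) - 64*7^(2/3)/(sqrt(165809) + 441)^(1/3) + 1029*sqrt(3)/sqrt(128*7^(2/3)/(sqrt(165809) + 441)^(1/3) + 8*7^(1/3)*(sqrt(165809) + 441)^(1/3) + 147) + 147))/24)


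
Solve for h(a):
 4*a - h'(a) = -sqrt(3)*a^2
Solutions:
 h(a) = C1 + sqrt(3)*a^3/3 + 2*a^2


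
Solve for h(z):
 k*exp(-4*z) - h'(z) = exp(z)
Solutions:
 h(z) = C1 - k*exp(-4*z)/4 - exp(z)


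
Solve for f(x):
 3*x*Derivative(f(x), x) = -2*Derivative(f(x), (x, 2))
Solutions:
 f(x) = C1 + C2*erf(sqrt(3)*x/2)


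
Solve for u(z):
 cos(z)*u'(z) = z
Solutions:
 u(z) = C1 + Integral(z/cos(z), z)


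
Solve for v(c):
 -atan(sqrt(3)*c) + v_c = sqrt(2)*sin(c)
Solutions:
 v(c) = C1 + c*atan(sqrt(3)*c) - sqrt(3)*log(3*c^2 + 1)/6 - sqrt(2)*cos(c)


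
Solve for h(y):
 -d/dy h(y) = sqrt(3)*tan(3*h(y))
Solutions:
 h(y) = -asin(C1*exp(-3*sqrt(3)*y))/3 + pi/3
 h(y) = asin(C1*exp(-3*sqrt(3)*y))/3


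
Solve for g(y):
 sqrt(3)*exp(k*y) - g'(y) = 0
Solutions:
 g(y) = C1 + sqrt(3)*exp(k*y)/k


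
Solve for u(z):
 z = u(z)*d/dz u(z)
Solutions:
 u(z) = -sqrt(C1 + z^2)
 u(z) = sqrt(C1 + z^2)


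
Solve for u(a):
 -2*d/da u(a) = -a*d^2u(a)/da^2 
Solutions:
 u(a) = C1 + C2*a^3


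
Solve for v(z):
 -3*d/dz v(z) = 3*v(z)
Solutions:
 v(z) = C1*exp(-z)


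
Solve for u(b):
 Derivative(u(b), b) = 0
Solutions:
 u(b) = C1


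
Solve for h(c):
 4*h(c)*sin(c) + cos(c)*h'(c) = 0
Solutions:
 h(c) = C1*cos(c)^4


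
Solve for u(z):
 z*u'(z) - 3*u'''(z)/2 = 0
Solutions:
 u(z) = C1 + Integral(C2*airyai(2^(1/3)*3^(2/3)*z/3) + C3*airybi(2^(1/3)*3^(2/3)*z/3), z)


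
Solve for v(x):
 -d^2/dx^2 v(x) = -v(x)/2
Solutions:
 v(x) = C1*exp(-sqrt(2)*x/2) + C2*exp(sqrt(2)*x/2)


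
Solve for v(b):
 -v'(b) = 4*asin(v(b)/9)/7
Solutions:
 Integral(1/asin(_y/9), (_y, v(b))) = C1 - 4*b/7


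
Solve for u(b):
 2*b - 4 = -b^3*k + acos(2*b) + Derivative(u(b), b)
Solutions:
 u(b) = C1 + b^4*k/4 + b^2 - b*acos(2*b) - 4*b + sqrt(1 - 4*b^2)/2


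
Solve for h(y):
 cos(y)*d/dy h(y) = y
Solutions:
 h(y) = C1 + Integral(y/cos(y), y)


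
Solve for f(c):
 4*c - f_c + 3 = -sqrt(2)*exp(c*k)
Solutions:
 f(c) = C1 + 2*c^2 + 3*c + sqrt(2)*exp(c*k)/k


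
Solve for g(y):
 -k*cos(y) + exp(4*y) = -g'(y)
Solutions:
 g(y) = C1 + k*sin(y) - exp(4*y)/4


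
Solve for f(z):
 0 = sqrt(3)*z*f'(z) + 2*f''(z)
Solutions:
 f(z) = C1 + C2*erf(3^(1/4)*z/2)


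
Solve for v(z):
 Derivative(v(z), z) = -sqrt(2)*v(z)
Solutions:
 v(z) = C1*exp(-sqrt(2)*z)


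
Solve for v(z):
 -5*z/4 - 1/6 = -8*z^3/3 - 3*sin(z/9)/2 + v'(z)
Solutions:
 v(z) = C1 + 2*z^4/3 - 5*z^2/8 - z/6 - 27*cos(z/9)/2


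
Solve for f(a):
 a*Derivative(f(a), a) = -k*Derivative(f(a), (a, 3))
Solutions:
 f(a) = C1 + Integral(C2*airyai(a*(-1/k)^(1/3)) + C3*airybi(a*(-1/k)^(1/3)), a)


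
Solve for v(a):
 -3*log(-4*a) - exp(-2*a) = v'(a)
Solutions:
 v(a) = C1 - 3*a*log(-a) + 3*a*(1 - 2*log(2)) + exp(-2*a)/2


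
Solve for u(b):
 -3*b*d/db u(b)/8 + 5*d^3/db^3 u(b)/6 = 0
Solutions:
 u(b) = C1 + Integral(C2*airyai(3^(2/3)*50^(1/3)*b/10) + C3*airybi(3^(2/3)*50^(1/3)*b/10), b)


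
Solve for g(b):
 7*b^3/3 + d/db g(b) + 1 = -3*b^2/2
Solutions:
 g(b) = C1 - 7*b^4/12 - b^3/2 - b


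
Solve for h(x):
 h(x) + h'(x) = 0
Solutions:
 h(x) = C1*exp(-x)


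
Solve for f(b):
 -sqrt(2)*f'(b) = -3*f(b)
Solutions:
 f(b) = C1*exp(3*sqrt(2)*b/2)


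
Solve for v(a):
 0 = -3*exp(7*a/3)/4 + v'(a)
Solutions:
 v(a) = C1 + 9*exp(7*a/3)/28


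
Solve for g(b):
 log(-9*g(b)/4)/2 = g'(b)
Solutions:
 -2*Integral(1/(log(-_y) - 2*log(2) + 2*log(3)), (_y, g(b))) = C1 - b


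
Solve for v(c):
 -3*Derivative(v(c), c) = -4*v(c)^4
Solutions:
 v(c) = (-1/(C1 + 4*c))^(1/3)
 v(c) = (-1/(C1 + 4*c))^(1/3)*(-1 - sqrt(3)*I)/2
 v(c) = (-1/(C1 + 4*c))^(1/3)*(-1 + sqrt(3)*I)/2


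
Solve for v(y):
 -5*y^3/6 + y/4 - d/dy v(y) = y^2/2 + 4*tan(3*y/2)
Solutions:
 v(y) = C1 - 5*y^4/24 - y^3/6 + y^2/8 + 8*log(cos(3*y/2))/3


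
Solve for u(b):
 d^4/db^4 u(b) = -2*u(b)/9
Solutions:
 u(b) = (C1*sin(2^(3/4)*sqrt(3)*b/6) + C2*cos(2^(3/4)*sqrt(3)*b/6))*exp(-2^(3/4)*sqrt(3)*b/6) + (C3*sin(2^(3/4)*sqrt(3)*b/6) + C4*cos(2^(3/4)*sqrt(3)*b/6))*exp(2^(3/4)*sqrt(3)*b/6)


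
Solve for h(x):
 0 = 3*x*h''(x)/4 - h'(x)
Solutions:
 h(x) = C1 + C2*x^(7/3)


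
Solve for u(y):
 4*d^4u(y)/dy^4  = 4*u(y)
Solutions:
 u(y) = C1*exp(-y) + C2*exp(y) + C3*sin(y) + C4*cos(y)


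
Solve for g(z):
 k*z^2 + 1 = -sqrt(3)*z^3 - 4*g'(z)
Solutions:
 g(z) = C1 - k*z^3/12 - sqrt(3)*z^4/16 - z/4


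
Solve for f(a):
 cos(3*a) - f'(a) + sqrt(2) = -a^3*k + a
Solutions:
 f(a) = C1 + a^4*k/4 - a^2/2 + sqrt(2)*a + sin(3*a)/3


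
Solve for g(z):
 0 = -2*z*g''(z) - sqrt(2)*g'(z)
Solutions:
 g(z) = C1 + C2*z^(1 - sqrt(2)/2)


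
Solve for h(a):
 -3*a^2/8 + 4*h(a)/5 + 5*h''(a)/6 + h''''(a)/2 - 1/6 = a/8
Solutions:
 h(a) = 15*a^2/32 + 5*a/32 + (C1*sin(10^(3/4)*a*cos(atan(sqrt(815)/25)/2)/5) + C2*cos(10^(3/4)*a*cos(atan(sqrt(815)/25)/2)/5))*exp(-10^(3/4)*a*sin(atan(sqrt(815)/25)/2)/5) + (C3*sin(10^(3/4)*a*cos(atan(sqrt(815)/25)/2)/5) + C4*cos(10^(3/4)*a*cos(atan(sqrt(815)/25)/2)/5))*exp(10^(3/4)*a*sin(atan(sqrt(815)/25)/2)/5) - 295/384


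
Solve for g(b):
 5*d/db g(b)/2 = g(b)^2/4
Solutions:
 g(b) = -10/(C1 + b)


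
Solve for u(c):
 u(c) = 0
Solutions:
 u(c) = 0


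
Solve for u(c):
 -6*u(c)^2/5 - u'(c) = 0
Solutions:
 u(c) = 5/(C1 + 6*c)


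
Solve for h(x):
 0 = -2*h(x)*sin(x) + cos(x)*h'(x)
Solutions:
 h(x) = C1/cos(x)^2


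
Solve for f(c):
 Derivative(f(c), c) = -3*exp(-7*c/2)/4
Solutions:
 f(c) = C1 + 3*exp(-7*c/2)/14


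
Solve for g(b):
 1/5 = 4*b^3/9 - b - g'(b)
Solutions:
 g(b) = C1 + b^4/9 - b^2/2 - b/5


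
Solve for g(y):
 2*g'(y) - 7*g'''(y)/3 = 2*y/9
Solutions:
 g(y) = C1 + C2*exp(-sqrt(42)*y/7) + C3*exp(sqrt(42)*y/7) + y^2/18


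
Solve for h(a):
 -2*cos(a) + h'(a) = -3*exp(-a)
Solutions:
 h(a) = C1 + 2*sin(a) + 3*exp(-a)


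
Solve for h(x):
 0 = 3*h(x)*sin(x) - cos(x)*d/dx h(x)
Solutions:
 h(x) = C1/cos(x)^3


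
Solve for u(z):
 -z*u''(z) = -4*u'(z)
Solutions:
 u(z) = C1 + C2*z^5


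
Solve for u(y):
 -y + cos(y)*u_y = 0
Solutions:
 u(y) = C1 + Integral(y/cos(y), y)


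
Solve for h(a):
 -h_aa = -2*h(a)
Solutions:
 h(a) = C1*exp(-sqrt(2)*a) + C2*exp(sqrt(2)*a)


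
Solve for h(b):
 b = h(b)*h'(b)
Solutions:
 h(b) = -sqrt(C1 + b^2)
 h(b) = sqrt(C1 + b^2)


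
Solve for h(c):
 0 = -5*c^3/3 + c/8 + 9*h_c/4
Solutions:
 h(c) = C1 + 5*c^4/27 - c^2/36


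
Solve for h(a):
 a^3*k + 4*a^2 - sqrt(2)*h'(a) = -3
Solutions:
 h(a) = C1 + sqrt(2)*a^4*k/8 + 2*sqrt(2)*a^3/3 + 3*sqrt(2)*a/2


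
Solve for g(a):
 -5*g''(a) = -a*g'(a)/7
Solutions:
 g(a) = C1 + C2*erfi(sqrt(70)*a/70)


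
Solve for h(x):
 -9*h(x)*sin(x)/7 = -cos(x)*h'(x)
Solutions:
 h(x) = C1/cos(x)^(9/7)


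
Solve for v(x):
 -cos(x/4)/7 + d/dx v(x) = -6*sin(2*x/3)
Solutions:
 v(x) = C1 + 4*sin(x/4)/7 + 9*cos(2*x/3)


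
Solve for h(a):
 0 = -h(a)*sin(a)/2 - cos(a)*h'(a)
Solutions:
 h(a) = C1*sqrt(cos(a))


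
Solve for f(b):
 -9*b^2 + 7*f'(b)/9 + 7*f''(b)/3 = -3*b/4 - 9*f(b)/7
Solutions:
 f(b) = 7*b^2 - 2933*b/324 + (C1*sin(sqrt(923)*b/42) + C2*cos(sqrt(923)*b/42))*exp(-b/6) - 523075/26244


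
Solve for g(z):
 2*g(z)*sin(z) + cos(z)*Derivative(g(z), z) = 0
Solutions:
 g(z) = C1*cos(z)^2


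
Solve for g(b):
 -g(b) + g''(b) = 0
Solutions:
 g(b) = C1*exp(-b) + C2*exp(b)


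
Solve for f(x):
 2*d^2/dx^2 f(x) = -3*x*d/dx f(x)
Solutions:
 f(x) = C1 + C2*erf(sqrt(3)*x/2)


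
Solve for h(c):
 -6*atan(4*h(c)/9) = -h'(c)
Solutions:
 Integral(1/atan(4*_y/9), (_y, h(c))) = C1 + 6*c


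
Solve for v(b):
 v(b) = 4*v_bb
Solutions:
 v(b) = C1*exp(-b/2) + C2*exp(b/2)


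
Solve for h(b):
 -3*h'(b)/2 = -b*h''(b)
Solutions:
 h(b) = C1 + C2*b^(5/2)


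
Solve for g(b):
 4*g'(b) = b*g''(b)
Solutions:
 g(b) = C1 + C2*b^5


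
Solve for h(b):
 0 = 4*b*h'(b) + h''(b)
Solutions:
 h(b) = C1 + C2*erf(sqrt(2)*b)


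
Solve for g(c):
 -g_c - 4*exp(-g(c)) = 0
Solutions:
 g(c) = log(C1 - 4*c)


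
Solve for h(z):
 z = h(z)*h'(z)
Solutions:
 h(z) = -sqrt(C1 + z^2)
 h(z) = sqrt(C1 + z^2)


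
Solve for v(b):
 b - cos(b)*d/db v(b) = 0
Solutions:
 v(b) = C1 + Integral(b/cos(b), b)


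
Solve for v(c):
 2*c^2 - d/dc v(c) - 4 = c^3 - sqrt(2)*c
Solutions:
 v(c) = C1 - c^4/4 + 2*c^3/3 + sqrt(2)*c^2/2 - 4*c


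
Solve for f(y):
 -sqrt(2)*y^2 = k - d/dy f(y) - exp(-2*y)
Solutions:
 f(y) = C1 + k*y + sqrt(2)*y^3/3 + exp(-2*y)/2


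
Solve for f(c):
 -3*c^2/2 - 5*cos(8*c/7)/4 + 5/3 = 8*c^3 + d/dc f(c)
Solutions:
 f(c) = C1 - 2*c^4 - c^3/2 + 5*c/3 - 35*sin(8*c/7)/32


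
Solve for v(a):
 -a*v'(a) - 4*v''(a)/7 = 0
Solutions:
 v(a) = C1 + C2*erf(sqrt(14)*a/4)


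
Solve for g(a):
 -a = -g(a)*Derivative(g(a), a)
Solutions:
 g(a) = -sqrt(C1 + a^2)
 g(a) = sqrt(C1 + a^2)


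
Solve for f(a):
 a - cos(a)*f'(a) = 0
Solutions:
 f(a) = C1 + Integral(a/cos(a), a)


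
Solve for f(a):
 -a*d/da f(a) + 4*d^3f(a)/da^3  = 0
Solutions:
 f(a) = C1 + Integral(C2*airyai(2^(1/3)*a/2) + C3*airybi(2^(1/3)*a/2), a)


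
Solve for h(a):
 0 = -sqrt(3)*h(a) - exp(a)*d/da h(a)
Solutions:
 h(a) = C1*exp(sqrt(3)*exp(-a))


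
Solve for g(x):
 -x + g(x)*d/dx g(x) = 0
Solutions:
 g(x) = -sqrt(C1 + x^2)
 g(x) = sqrt(C1 + x^2)


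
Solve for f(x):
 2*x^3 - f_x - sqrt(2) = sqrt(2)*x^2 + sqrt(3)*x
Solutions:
 f(x) = C1 + x^4/2 - sqrt(2)*x^3/3 - sqrt(3)*x^2/2 - sqrt(2)*x


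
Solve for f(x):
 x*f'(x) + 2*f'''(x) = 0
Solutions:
 f(x) = C1 + Integral(C2*airyai(-2^(2/3)*x/2) + C3*airybi(-2^(2/3)*x/2), x)


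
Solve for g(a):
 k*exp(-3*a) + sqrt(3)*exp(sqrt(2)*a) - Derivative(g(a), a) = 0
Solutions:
 g(a) = C1 - k*exp(-3*a)/3 + sqrt(6)*exp(sqrt(2)*a)/2


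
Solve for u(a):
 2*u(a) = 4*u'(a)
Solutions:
 u(a) = C1*exp(a/2)


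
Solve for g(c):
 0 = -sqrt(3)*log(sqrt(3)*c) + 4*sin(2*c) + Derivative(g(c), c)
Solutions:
 g(c) = C1 + sqrt(3)*c*(log(c) - 1) + sqrt(3)*c*log(3)/2 + 2*cos(2*c)


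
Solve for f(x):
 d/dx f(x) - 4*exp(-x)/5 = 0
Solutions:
 f(x) = C1 - 4*exp(-x)/5


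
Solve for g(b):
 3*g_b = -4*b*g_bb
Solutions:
 g(b) = C1 + C2*b^(1/4)


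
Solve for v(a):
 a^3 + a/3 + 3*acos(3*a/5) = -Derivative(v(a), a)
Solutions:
 v(a) = C1 - a^4/4 - a^2/6 - 3*a*acos(3*a/5) + sqrt(25 - 9*a^2)


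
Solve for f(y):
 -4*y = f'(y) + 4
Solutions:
 f(y) = C1 - 2*y^2 - 4*y


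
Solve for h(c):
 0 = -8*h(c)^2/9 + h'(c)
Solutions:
 h(c) = -9/(C1 + 8*c)


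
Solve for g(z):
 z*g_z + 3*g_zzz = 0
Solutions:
 g(z) = C1 + Integral(C2*airyai(-3^(2/3)*z/3) + C3*airybi(-3^(2/3)*z/3), z)


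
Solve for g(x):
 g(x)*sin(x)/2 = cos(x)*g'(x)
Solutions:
 g(x) = C1/sqrt(cos(x))


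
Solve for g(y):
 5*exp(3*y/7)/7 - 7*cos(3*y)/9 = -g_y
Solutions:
 g(y) = C1 - 5*exp(3*y/7)/3 + 7*sin(3*y)/27


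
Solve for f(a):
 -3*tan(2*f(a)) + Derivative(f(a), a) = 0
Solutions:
 f(a) = -asin(C1*exp(6*a))/2 + pi/2
 f(a) = asin(C1*exp(6*a))/2


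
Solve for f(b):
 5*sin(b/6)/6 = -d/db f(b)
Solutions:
 f(b) = C1 + 5*cos(b/6)


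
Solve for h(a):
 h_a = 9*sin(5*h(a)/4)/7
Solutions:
 -9*a/7 + 2*log(cos(5*h(a)/4) - 1)/5 - 2*log(cos(5*h(a)/4) + 1)/5 = C1


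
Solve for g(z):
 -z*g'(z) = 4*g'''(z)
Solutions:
 g(z) = C1 + Integral(C2*airyai(-2^(1/3)*z/2) + C3*airybi(-2^(1/3)*z/2), z)


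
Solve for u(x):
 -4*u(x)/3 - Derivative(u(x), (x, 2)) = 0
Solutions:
 u(x) = C1*sin(2*sqrt(3)*x/3) + C2*cos(2*sqrt(3)*x/3)


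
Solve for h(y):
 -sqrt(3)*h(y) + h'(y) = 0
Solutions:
 h(y) = C1*exp(sqrt(3)*y)


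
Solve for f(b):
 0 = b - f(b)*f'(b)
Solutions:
 f(b) = -sqrt(C1 + b^2)
 f(b) = sqrt(C1 + b^2)


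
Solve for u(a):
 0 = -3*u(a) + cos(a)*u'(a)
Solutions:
 u(a) = C1*(sin(a) + 1)^(3/2)/(sin(a) - 1)^(3/2)


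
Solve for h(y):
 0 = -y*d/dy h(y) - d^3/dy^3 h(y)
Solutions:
 h(y) = C1 + Integral(C2*airyai(-y) + C3*airybi(-y), y)


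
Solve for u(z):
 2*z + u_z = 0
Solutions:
 u(z) = C1 - z^2


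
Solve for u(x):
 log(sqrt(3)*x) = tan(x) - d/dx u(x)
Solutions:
 u(x) = C1 - x*log(x) - x*log(3)/2 + x - log(cos(x))


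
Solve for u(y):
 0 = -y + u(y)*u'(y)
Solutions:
 u(y) = -sqrt(C1 + y^2)
 u(y) = sqrt(C1 + y^2)


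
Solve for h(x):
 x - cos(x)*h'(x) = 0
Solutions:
 h(x) = C1 + Integral(x/cos(x), x)


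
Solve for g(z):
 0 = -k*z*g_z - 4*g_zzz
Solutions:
 g(z) = C1 + Integral(C2*airyai(2^(1/3)*z*(-k)^(1/3)/2) + C3*airybi(2^(1/3)*z*(-k)^(1/3)/2), z)


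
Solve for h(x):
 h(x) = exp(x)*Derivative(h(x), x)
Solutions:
 h(x) = C1*exp(-exp(-x))


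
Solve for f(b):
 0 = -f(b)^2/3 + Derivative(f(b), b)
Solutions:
 f(b) = -3/(C1 + b)


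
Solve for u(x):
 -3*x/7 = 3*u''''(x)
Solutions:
 u(x) = C1 + C2*x + C3*x^2 + C4*x^3 - x^5/840


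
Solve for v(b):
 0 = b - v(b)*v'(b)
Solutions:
 v(b) = -sqrt(C1 + b^2)
 v(b) = sqrt(C1 + b^2)


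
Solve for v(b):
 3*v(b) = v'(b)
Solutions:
 v(b) = C1*exp(3*b)


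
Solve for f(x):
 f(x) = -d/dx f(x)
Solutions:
 f(x) = C1*exp(-x)


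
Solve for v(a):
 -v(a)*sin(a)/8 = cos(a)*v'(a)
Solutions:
 v(a) = C1*cos(a)^(1/8)


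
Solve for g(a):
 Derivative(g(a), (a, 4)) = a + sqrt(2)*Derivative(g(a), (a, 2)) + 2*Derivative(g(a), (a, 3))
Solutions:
 g(a) = C1 + C2*a + C3*exp(a*(1 - sqrt(1 + sqrt(2)))) + C4*exp(a*(1 + sqrt(1 + sqrt(2)))) - sqrt(2)*a^3/12 + a^2/2


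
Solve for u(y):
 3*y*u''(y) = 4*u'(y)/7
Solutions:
 u(y) = C1 + C2*y^(25/21)


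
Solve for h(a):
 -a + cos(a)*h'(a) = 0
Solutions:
 h(a) = C1 + Integral(a/cos(a), a)


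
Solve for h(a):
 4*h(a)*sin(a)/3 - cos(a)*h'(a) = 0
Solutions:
 h(a) = C1/cos(a)^(4/3)


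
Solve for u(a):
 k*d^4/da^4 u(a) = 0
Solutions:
 u(a) = C1 + C2*a + C3*a^2 + C4*a^3


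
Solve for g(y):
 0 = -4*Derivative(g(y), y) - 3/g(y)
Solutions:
 g(y) = -sqrt(C1 - 6*y)/2
 g(y) = sqrt(C1 - 6*y)/2


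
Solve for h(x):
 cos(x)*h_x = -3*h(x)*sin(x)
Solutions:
 h(x) = C1*cos(x)^3


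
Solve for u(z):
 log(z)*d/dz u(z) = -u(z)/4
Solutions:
 u(z) = C1*exp(-li(z)/4)


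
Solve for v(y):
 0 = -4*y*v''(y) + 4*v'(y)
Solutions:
 v(y) = C1 + C2*y^2


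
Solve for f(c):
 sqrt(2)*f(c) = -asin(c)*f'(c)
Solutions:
 f(c) = C1*exp(-sqrt(2)*Integral(1/asin(c), c))


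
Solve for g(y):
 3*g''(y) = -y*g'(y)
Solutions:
 g(y) = C1 + C2*erf(sqrt(6)*y/6)


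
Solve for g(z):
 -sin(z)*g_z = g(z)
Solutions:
 g(z) = C1*sqrt(cos(z) + 1)/sqrt(cos(z) - 1)


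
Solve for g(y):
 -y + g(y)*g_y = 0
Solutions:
 g(y) = -sqrt(C1 + y^2)
 g(y) = sqrt(C1 + y^2)


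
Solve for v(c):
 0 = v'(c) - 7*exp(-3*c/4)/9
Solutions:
 v(c) = C1 - 28*exp(-3*c/4)/27


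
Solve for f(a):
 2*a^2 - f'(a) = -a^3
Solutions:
 f(a) = C1 + a^4/4 + 2*a^3/3


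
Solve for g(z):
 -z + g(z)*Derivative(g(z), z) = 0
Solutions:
 g(z) = -sqrt(C1 + z^2)
 g(z) = sqrt(C1 + z^2)


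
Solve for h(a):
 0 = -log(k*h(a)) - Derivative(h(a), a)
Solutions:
 li(k*h(a))/k = C1 - a


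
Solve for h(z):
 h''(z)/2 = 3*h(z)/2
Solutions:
 h(z) = C1*exp(-sqrt(3)*z) + C2*exp(sqrt(3)*z)


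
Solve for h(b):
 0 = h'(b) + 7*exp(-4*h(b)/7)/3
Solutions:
 h(b) = 7*log(-I*(C1 - 4*b/3)^(1/4))
 h(b) = 7*log(I*(C1 - 4*b/3)^(1/4))
 h(b) = 7*log(-(C1 - 4*b/3)^(1/4))
 h(b) = 7*log(C1 - 4*b/3)/4


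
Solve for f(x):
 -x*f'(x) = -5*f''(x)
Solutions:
 f(x) = C1 + C2*erfi(sqrt(10)*x/10)


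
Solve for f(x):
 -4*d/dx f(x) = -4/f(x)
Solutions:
 f(x) = -sqrt(C1 + 2*x)
 f(x) = sqrt(C1 + 2*x)


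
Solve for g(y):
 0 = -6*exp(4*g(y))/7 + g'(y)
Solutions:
 g(y) = log(-(-1/(C1 + 24*y))^(1/4)) + log(7)/4
 g(y) = log(-1/(C1 + 24*y))/4 + log(7)/4
 g(y) = log(-I*(-1/(C1 + 24*y))^(1/4)) + log(7)/4
 g(y) = log(I*(-1/(C1 + 24*y))^(1/4)) + log(7)/4


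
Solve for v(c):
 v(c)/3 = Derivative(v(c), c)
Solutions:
 v(c) = C1*exp(c/3)


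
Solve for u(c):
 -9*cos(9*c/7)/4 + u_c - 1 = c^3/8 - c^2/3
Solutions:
 u(c) = C1 + c^4/32 - c^3/9 + c + 7*sin(9*c/7)/4


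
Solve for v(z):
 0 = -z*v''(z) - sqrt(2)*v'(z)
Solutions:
 v(z) = C1 + C2*z^(1 - sqrt(2))


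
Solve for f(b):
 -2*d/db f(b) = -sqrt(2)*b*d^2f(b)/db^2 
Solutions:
 f(b) = C1 + C2*b^(1 + sqrt(2))


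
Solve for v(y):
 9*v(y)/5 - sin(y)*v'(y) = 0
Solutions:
 v(y) = C1*(cos(y) - 1)^(9/10)/(cos(y) + 1)^(9/10)


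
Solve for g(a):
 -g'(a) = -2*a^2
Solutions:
 g(a) = C1 + 2*a^3/3


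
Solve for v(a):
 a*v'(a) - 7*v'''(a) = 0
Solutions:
 v(a) = C1 + Integral(C2*airyai(7^(2/3)*a/7) + C3*airybi(7^(2/3)*a/7), a)


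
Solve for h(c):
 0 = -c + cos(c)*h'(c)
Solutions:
 h(c) = C1 + Integral(c/cos(c), c)


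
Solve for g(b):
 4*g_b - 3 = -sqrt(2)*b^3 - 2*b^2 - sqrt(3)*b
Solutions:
 g(b) = C1 - sqrt(2)*b^4/16 - b^3/6 - sqrt(3)*b^2/8 + 3*b/4


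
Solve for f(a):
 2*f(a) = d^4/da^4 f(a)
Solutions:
 f(a) = C1*exp(-2^(1/4)*a) + C2*exp(2^(1/4)*a) + C3*sin(2^(1/4)*a) + C4*cos(2^(1/4)*a)


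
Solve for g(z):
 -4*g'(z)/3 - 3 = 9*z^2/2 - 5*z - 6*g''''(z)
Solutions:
 g(z) = C1 + C4*exp(6^(1/3)*z/3) - 9*z^3/8 + 15*z^2/8 - 9*z/4 + (C2*sin(2^(1/3)*3^(5/6)*z/6) + C3*cos(2^(1/3)*3^(5/6)*z/6))*exp(-6^(1/3)*z/6)


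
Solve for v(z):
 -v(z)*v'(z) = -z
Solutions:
 v(z) = -sqrt(C1 + z^2)
 v(z) = sqrt(C1 + z^2)


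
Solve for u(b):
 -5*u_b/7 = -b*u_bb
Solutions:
 u(b) = C1 + C2*b^(12/7)


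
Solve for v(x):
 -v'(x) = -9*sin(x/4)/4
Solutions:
 v(x) = C1 - 9*cos(x/4)


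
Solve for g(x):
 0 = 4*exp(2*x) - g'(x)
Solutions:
 g(x) = C1 + 2*exp(2*x)


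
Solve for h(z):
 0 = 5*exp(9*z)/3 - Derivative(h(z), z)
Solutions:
 h(z) = C1 + 5*exp(9*z)/27


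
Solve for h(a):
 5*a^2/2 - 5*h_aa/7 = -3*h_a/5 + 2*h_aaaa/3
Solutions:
 h(a) = C1 + C2*exp(-a*(-25*980^(1/3)/(441 + sqrt(238231))^(1/3) + 350^(1/3)*(441 + sqrt(238231))^(1/3))/140)*sin(sqrt(3)*a*(25*980^(1/3)/(441 + sqrt(238231))^(1/3) + 350^(1/3)*(441 + sqrt(238231))^(1/3))/140) + C3*exp(-a*(-25*980^(1/3)/(441 + sqrt(238231))^(1/3) + 350^(1/3)*(441 + sqrt(238231))^(1/3))/140)*cos(sqrt(3)*a*(25*980^(1/3)/(441 + sqrt(238231))^(1/3) + 350^(1/3)*(441 + sqrt(238231))^(1/3))/140) + C4*exp(a*(-25*980^(1/3)/(441 + sqrt(238231))^(1/3) + 350^(1/3)*(441 + sqrt(238231))^(1/3))/70) - 25*a^3/18 - 625*a^2/126 - 15625*a/1323


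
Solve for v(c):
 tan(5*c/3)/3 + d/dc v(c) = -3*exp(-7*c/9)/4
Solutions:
 v(c) = C1 - log(tan(5*c/3)^2 + 1)/10 + 27*exp(-7*c/9)/28


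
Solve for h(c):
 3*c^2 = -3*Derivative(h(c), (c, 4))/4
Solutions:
 h(c) = C1 + C2*c + C3*c^2 + C4*c^3 - c^6/90


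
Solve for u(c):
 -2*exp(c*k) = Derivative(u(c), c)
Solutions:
 u(c) = C1 - 2*exp(c*k)/k


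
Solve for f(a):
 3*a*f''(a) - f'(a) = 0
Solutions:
 f(a) = C1 + C2*a^(4/3)


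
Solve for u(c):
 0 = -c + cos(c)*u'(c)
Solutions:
 u(c) = C1 + Integral(c/cos(c), c)


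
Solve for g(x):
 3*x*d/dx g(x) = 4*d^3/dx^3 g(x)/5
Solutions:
 g(x) = C1 + Integral(C2*airyai(30^(1/3)*x/2) + C3*airybi(30^(1/3)*x/2), x)


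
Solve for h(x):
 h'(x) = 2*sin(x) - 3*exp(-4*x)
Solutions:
 h(x) = C1 - 2*cos(x) + 3*exp(-4*x)/4


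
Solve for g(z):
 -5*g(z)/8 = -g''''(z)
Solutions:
 g(z) = C1*exp(-10^(1/4)*z/2) + C2*exp(10^(1/4)*z/2) + C3*sin(10^(1/4)*z/2) + C4*cos(10^(1/4)*z/2)


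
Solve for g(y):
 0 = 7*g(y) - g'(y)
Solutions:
 g(y) = C1*exp(7*y)


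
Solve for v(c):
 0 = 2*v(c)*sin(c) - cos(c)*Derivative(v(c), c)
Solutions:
 v(c) = C1/cos(c)^2


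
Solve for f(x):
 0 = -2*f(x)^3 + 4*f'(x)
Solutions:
 f(x) = -sqrt(-1/(C1 + x))
 f(x) = sqrt(-1/(C1 + x))


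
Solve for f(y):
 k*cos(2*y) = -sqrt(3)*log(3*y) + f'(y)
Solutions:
 f(y) = C1 + k*sin(2*y)/2 + sqrt(3)*y*(log(y) - 1) + sqrt(3)*y*log(3)


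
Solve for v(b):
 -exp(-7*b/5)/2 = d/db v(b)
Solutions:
 v(b) = C1 + 5*exp(-7*b/5)/14


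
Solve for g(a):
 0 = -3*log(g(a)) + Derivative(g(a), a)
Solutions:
 li(g(a)) = C1 + 3*a


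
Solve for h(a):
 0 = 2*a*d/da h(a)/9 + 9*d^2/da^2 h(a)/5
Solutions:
 h(a) = C1 + C2*erf(sqrt(5)*a/9)


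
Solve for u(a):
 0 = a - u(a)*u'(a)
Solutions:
 u(a) = -sqrt(C1 + a^2)
 u(a) = sqrt(C1 + a^2)


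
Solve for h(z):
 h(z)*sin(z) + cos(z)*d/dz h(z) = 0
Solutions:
 h(z) = C1*cos(z)


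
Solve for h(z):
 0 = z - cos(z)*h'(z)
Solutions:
 h(z) = C1 + Integral(z/cos(z), z)


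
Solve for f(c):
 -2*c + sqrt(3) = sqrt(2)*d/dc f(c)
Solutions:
 f(c) = C1 - sqrt(2)*c^2/2 + sqrt(6)*c/2


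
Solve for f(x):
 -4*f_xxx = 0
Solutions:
 f(x) = C1 + C2*x + C3*x^2


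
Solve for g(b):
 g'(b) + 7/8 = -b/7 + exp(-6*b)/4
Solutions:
 g(b) = C1 - b^2/14 - 7*b/8 - exp(-6*b)/24


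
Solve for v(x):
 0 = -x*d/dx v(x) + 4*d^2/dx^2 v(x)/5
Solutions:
 v(x) = C1 + C2*erfi(sqrt(10)*x/4)


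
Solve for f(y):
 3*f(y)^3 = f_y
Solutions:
 f(y) = -sqrt(2)*sqrt(-1/(C1 + 3*y))/2
 f(y) = sqrt(2)*sqrt(-1/(C1 + 3*y))/2


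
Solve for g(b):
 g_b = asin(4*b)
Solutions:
 g(b) = C1 + b*asin(4*b) + sqrt(1 - 16*b^2)/4


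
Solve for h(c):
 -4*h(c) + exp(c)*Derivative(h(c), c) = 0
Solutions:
 h(c) = C1*exp(-4*exp(-c))


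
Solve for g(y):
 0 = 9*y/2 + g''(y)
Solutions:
 g(y) = C1 + C2*y - 3*y^3/4


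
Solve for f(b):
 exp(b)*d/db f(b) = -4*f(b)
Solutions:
 f(b) = C1*exp(4*exp(-b))


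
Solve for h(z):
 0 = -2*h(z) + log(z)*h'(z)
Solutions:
 h(z) = C1*exp(2*li(z))


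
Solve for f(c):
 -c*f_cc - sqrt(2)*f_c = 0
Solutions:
 f(c) = C1 + C2*c^(1 - sqrt(2))


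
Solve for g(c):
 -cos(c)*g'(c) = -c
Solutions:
 g(c) = C1 + Integral(c/cos(c), c)


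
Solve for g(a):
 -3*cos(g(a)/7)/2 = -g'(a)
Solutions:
 -3*a/2 - 7*log(sin(g(a)/7) - 1)/2 + 7*log(sin(g(a)/7) + 1)/2 = C1


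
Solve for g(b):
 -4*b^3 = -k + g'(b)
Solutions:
 g(b) = C1 - b^4 + b*k


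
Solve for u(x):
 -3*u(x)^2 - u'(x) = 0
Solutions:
 u(x) = 1/(C1 + 3*x)


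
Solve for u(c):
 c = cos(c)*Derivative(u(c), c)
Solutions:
 u(c) = C1 + Integral(c/cos(c), c)


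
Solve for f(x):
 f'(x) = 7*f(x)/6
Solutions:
 f(x) = C1*exp(7*x/6)


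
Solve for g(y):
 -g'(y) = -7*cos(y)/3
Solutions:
 g(y) = C1 + 7*sin(y)/3


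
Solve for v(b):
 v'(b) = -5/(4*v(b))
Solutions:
 v(b) = -sqrt(C1 - 10*b)/2
 v(b) = sqrt(C1 - 10*b)/2


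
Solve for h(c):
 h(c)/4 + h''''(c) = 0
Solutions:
 h(c) = (C1*sin(c/2) + C2*cos(c/2))*exp(-c/2) + (C3*sin(c/2) + C4*cos(c/2))*exp(c/2)


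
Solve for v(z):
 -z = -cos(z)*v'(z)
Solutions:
 v(z) = C1 + Integral(z/cos(z), z)


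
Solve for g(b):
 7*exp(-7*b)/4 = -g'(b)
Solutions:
 g(b) = C1 + exp(-7*b)/4


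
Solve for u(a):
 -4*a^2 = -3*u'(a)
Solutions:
 u(a) = C1 + 4*a^3/9


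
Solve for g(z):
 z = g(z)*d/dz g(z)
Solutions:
 g(z) = -sqrt(C1 + z^2)
 g(z) = sqrt(C1 + z^2)


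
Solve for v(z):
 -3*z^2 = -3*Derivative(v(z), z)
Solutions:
 v(z) = C1 + z^3/3


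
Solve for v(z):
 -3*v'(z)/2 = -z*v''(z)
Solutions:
 v(z) = C1 + C2*z^(5/2)
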